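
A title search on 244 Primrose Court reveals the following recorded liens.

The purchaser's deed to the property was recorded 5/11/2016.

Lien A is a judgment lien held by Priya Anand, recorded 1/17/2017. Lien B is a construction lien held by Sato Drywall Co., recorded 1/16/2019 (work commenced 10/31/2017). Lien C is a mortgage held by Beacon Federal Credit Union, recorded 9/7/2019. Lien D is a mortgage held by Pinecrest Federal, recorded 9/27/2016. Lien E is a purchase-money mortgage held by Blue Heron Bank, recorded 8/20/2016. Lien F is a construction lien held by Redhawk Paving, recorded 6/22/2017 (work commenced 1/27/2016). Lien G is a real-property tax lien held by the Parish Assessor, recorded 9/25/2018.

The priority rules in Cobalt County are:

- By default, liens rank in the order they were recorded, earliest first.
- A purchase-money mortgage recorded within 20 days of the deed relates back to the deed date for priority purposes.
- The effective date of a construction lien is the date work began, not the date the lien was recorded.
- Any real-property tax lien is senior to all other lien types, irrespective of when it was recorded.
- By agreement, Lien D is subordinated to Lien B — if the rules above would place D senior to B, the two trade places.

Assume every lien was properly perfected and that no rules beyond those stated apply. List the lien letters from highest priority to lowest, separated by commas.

G, F, E, B, A, D, C

Effective dates after the stated exceptions: B is treated as recorded 10/31/2017, the work-commencement date; E was recorded 101 days after the deed — beyond 20 days — so no relation-back applies; F's effective date is 1/27/2016, when work began.
As a real-property tax lien, G is senior to every other lien.
The other liens, earliest effective date first: F (1/27/2016), E (8/20/2016), D (9/27/2016), A (1/17/2017), B (10/31/2017), C (9/7/2019).
D would otherwise be senior to B, so under the subordination agreement D and B exchange positions.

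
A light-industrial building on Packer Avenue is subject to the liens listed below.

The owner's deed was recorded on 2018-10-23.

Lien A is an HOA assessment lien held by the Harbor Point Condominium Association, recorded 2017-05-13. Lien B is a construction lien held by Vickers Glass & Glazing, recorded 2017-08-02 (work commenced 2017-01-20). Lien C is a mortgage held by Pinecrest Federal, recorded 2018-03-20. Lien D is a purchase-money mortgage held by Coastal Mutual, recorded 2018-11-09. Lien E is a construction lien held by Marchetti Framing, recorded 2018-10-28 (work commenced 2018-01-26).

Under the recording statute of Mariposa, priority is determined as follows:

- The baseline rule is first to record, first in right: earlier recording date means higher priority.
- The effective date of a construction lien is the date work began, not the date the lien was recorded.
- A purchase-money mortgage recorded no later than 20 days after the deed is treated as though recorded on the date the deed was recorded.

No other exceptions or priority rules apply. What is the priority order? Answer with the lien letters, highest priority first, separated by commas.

Adjusting effective dates: B is treated as recorded 2017-01-20, the work-commencement date; D relates back to the deed date 2018-10-23; E's effective date is 2018-01-26, when work began.
Sorted by effective date: B (2017-01-20), A (2017-05-13), E (2018-01-26), C (2018-03-20), D (2018-10-23).

B, A, E, C, D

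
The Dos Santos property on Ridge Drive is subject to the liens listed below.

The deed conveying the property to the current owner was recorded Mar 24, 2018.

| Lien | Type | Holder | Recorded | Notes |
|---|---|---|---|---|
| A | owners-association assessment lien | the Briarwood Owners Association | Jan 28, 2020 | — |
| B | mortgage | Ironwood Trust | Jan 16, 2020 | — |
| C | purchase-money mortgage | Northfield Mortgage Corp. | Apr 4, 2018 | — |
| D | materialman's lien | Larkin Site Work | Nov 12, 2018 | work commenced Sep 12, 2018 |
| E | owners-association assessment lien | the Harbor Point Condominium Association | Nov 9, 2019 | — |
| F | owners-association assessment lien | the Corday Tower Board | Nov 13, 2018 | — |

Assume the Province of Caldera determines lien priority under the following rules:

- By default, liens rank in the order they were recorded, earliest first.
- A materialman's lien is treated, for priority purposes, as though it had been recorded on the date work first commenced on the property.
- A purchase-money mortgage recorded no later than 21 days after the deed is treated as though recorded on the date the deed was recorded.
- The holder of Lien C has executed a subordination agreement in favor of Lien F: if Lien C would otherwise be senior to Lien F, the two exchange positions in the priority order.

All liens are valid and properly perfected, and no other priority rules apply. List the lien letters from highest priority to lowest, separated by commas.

F, D, C, E, B, A

First, effective dates: C relates back to the deed date Mar 24, 2018; D is treated as recorded Sep 12, 2018, the work-commencement date.
Ordering by effective date: C (Mar 24, 2018), D (Sep 12, 2018), F (Nov 13, 2018), E (Nov 9, 2019), B (Jan 16, 2020), A (Jan 28, 2020).
The subordination applies — C was senior to F — so C and F swap.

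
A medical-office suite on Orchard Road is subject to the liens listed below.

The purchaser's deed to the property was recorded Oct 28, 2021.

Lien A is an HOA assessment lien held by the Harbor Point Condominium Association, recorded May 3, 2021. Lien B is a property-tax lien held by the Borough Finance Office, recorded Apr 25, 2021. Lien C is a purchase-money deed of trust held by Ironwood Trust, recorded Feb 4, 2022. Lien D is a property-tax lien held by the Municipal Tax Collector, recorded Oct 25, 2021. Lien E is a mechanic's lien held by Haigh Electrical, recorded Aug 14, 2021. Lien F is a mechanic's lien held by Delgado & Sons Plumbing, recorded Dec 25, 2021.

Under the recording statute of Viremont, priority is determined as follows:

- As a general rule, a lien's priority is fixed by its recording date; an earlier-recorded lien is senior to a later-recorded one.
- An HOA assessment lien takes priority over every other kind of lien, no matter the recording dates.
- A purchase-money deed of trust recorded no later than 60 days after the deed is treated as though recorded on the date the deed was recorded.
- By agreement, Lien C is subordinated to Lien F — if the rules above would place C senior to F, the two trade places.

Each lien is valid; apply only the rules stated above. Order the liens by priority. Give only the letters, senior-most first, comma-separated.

A, B, E, D, F, C

First, effective dates: C was recorded 99 days after the deed, outside the 60-day window, so it keeps its recording date.
A is an HOA assessment lien and takes priority over every other lien.
Among the remaining liens, by effective date: B (Apr 25, 2021), E (Aug 14, 2021), D (Oct 25, 2021), F (Dec 25, 2021), C (Feb 4, 2022).
Since C is not senior to F, the subordination leaves the order unchanged.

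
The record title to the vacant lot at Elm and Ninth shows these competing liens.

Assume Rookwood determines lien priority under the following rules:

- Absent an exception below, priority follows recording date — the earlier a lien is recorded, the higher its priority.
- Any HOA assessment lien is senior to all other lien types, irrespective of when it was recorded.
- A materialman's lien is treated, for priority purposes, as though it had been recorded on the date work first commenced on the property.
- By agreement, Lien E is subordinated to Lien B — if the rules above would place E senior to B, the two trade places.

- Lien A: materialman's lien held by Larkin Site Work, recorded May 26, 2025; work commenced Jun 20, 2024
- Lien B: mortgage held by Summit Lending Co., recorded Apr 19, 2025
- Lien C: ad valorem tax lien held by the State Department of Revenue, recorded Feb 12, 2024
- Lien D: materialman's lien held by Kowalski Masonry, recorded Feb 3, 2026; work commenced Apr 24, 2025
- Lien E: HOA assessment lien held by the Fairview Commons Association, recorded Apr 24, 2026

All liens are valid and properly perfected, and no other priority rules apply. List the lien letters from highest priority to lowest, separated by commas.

B, C, A, E, D

Adjusting effective dates: A relates back to Jun 20, 2024 (work commenced); D is treated as recorded Apr 24, 2025, the work-commencement date.
E, as an HOA assessment lien, has superpriority and ranks first.
The other liens, earliest effective date first: C (Feb 12, 2024), A (Jun 20, 2024), B (Apr 19, 2025), D (Apr 24, 2025).
The subordination applies — E was senior to B — so E and B swap.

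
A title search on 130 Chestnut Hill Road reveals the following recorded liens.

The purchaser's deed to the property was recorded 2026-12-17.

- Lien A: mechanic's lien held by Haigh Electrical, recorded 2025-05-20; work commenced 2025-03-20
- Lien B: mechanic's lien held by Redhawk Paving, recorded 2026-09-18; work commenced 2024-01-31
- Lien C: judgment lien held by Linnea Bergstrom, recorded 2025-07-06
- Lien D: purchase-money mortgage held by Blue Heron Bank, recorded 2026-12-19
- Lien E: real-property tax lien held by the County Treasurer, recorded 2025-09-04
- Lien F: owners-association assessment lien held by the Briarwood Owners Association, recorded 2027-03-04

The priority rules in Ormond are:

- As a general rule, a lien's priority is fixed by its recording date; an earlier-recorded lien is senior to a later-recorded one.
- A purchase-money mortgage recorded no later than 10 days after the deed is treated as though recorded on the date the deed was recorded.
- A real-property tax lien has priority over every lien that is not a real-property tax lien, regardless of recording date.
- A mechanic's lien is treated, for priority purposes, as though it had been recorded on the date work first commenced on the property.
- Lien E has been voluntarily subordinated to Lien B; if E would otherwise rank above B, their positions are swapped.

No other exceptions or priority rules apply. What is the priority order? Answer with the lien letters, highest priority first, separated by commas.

Effective dates after the stated exceptions: A relates back to 2025-03-20 (work commenced); B is treated as recorded 2024-01-31, the work-commencement date; D's effective date is the deed date, 2026-12-17.
As a real-property tax lien, E is senior to every other lien.
Remaining liens by effective date: B (2024-01-31), A (2025-03-20), C (2025-07-06), D (2026-12-17), F (2027-03-04).
The subordination applies — E was senior to B — so E and B swap.

B, E, A, C, D, F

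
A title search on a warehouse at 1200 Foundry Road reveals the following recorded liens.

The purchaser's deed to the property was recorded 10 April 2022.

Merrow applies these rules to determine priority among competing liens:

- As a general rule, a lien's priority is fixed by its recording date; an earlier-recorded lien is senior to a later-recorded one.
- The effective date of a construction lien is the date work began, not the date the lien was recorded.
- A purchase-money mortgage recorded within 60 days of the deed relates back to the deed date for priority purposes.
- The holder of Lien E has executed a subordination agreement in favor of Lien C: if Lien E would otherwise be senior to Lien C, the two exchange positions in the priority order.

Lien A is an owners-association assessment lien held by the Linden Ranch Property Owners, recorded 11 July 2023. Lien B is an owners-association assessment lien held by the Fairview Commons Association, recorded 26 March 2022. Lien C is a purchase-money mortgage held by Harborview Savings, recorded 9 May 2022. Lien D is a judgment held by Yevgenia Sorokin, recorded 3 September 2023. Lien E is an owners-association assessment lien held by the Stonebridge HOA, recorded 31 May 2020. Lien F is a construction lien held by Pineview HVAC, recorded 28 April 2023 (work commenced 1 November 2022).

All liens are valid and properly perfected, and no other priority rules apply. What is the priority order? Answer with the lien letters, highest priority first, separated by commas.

C, B, E, F, A, D

Effective dates after the stated exceptions: C's effective date is the deed date, 10 April 2022; F relates back to 1 November 2022 (work commenced).
By effective date: E (31 May 2020), B (26 March 2022), C (10 April 2022), F (1 November 2022), A (11 July 2023), D (3 September 2023).
The subordination applies — E was senior to C — so E and C swap.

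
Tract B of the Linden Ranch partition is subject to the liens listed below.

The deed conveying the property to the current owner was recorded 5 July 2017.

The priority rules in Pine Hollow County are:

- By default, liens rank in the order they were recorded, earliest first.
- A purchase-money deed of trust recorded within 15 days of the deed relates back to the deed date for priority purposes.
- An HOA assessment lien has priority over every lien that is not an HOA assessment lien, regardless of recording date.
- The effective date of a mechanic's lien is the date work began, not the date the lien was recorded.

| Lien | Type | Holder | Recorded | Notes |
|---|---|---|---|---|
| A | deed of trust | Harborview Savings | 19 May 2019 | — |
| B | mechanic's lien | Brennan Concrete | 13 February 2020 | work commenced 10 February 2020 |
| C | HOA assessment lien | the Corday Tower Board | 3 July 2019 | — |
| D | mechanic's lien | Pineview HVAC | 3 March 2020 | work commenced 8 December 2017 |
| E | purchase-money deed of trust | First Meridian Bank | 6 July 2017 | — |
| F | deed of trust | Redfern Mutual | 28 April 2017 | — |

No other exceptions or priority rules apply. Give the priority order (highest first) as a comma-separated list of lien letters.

First, effective dates: B relates back to 10 February 2020 (work commenced); D relates back to 8 December 2017 (work commenced); E's effective date is the deed date, 5 July 2017.
C is an HOA assessment lien and takes priority over every other lien.
Among the remaining liens, by effective date: F (28 April 2017), E (5 July 2017), D (8 December 2017), A (19 May 2019), B (10 February 2020).

C, F, E, D, A, B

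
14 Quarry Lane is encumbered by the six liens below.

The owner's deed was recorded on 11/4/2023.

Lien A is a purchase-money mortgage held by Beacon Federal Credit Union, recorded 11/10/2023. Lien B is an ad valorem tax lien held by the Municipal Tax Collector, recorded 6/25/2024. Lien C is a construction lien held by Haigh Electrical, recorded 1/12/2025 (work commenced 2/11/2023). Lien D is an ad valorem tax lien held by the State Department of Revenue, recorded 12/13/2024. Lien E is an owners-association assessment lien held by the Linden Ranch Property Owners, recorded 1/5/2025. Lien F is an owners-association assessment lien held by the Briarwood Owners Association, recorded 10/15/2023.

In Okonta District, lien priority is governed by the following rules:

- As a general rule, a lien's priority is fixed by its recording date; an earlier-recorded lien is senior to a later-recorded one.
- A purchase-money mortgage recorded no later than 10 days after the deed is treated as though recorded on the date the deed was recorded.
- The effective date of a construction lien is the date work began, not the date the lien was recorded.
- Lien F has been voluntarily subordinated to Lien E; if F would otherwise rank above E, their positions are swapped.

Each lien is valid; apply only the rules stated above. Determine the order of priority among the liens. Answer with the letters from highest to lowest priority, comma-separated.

Effective dates: A was recorded within the 10-day window, so its effective date is the deed date 11/4/2023; C is treated as recorded 2/11/2023, the work-commencement date.
By effective date: C (2/11/2023), F (10/15/2023), A (11/4/2023), B (6/25/2024), D (12/13/2024), E (1/5/2025).
F would otherwise be senior to E, so under the subordination agreement F and E exchange positions.

C, E, A, B, D, F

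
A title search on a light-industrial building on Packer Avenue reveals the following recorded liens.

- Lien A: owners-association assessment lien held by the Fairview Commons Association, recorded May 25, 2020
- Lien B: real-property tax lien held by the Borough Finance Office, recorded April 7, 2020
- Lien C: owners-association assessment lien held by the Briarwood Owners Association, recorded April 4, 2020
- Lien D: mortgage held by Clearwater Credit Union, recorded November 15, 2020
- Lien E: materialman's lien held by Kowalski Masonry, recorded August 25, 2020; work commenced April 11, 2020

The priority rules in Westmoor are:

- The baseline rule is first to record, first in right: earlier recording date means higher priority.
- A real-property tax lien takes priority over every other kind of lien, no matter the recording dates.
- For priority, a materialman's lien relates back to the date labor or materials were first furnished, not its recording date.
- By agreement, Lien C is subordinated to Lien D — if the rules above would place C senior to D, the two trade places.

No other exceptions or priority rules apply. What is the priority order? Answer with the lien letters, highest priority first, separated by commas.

B, D, E, A, C

First, effective dates: E is treated as recorded April 11, 2020, the work-commencement date.
B, as a real-property tax lien, has superpriority and ranks first.
Among the remaining liens, by effective date: C (April 4, 2020), E (April 11, 2020), A (May 25, 2020), D (November 15, 2020).
C is senior to D before the subordination, so the two trade places.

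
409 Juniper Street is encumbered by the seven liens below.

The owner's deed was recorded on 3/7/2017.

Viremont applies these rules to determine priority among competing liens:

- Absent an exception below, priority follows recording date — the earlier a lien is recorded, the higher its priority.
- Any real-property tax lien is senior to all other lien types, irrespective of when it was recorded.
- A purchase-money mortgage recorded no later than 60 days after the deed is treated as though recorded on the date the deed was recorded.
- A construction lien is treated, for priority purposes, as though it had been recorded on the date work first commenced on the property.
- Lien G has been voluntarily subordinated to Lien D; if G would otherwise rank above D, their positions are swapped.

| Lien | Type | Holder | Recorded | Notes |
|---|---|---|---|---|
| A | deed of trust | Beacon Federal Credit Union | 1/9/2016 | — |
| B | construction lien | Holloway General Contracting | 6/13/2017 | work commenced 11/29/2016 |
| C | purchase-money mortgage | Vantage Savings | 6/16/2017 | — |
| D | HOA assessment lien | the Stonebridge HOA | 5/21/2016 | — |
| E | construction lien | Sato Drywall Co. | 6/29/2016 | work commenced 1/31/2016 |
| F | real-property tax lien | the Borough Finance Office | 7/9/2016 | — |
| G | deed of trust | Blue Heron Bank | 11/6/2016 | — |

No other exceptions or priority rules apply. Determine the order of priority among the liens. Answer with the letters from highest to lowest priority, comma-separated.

F, A, E, D, G, B, C

First, effective dates: B relates back to 11/29/2016 (work commenced); C missed the 60-day window (101 days after the deed), so its recording date stands; E is treated as recorded 1/31/2016, the work-commencement date.
As a real-property tax lien, F is senior to every other lien.
Remaining liens by effective date: A (1/9/2016), E (1/31/2016), D (5/21/2016), G (11/6/2016), B (11/29/2016), C (6/16/2017).
Since G is not senior to D, the subordination leaves the order unchanged.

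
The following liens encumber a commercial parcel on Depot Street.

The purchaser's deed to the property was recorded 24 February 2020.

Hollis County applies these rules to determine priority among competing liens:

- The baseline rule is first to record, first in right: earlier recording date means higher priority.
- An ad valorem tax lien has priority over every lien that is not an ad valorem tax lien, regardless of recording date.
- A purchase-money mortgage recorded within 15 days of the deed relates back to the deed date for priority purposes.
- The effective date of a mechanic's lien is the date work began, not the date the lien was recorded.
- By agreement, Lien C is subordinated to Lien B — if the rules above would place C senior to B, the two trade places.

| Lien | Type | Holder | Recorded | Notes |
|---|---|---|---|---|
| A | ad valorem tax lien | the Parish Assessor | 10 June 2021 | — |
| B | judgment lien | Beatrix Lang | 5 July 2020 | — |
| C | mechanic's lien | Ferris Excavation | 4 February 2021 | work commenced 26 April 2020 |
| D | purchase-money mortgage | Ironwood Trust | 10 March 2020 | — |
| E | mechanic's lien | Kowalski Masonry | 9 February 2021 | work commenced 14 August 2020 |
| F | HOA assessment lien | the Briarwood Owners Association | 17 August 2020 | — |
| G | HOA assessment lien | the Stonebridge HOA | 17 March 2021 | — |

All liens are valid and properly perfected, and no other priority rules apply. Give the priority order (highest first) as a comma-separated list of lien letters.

A, D, B, C, E, F, G

Effective dates after the stated exceptions: C is treated as recorded 26 April 2020, the work-commencement date; D was recorded within the 15-day window, so its effective date is the deed date 24 February 2020; E's effective date is 14 August 2020, when work began.
A is an ad valorem tax lien and takes priority over every other lien.
The other liens, earliest effective date first: D (24 February 2020), C (26 April 2020), B (5 July 2020), E (14 August 2020), F (17 August 2020), G (17 March 2021).
C would otherwise be senior to B, so under the subordination agreement C and B exchange positions.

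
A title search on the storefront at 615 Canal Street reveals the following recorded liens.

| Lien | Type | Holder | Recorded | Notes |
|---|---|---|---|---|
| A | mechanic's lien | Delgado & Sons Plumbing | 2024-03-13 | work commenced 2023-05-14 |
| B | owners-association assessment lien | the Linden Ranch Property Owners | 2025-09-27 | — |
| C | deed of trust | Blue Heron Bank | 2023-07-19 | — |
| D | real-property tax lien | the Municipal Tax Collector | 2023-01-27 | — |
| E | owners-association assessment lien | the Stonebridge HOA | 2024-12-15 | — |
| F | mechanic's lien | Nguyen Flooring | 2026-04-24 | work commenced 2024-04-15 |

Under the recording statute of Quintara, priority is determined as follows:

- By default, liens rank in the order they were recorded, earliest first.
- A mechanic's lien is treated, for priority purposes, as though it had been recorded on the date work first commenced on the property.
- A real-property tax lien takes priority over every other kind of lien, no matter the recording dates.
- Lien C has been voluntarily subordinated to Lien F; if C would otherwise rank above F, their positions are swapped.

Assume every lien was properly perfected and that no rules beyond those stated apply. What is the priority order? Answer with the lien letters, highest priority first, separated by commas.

Adjusting effective dates: A relates back to 2023-05-14 (work commenced); F is treated as recorded 2024-04-15, the work-commencement date.
D is a real-property tax lien, so it outranks all other liens regardless of date.
Remaining liens by effective date: A (2023-05-14), C (2023-07-19), F (2024-04-15), E (2024-12-15), B (2025-09-27).
C would otherwise be senior to F, so under the subordination agreement C and F exchange positions.

D, A, F, C, E, B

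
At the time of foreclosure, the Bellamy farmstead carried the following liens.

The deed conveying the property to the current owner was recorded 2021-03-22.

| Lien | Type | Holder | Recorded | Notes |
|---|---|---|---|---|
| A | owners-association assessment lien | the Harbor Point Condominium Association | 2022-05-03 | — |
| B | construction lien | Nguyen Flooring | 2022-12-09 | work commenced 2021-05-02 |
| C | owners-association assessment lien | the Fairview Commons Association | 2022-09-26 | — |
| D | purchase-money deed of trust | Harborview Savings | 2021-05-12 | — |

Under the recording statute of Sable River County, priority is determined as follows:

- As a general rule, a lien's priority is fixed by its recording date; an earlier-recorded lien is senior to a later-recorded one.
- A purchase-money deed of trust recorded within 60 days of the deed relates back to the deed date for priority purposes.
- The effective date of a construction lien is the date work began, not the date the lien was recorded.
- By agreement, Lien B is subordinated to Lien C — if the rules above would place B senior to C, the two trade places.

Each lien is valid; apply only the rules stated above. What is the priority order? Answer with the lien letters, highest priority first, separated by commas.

D, C, A, B

Effective dates after the stated exceptions: B's effective date is 2021-05-02, when work began; D was recorded within the 60-day window, so its effective date is the deed date 2021-03-22.
By effective date, earliest first: D (2021-03-22), B (2021-05-02), A (2022-05-03), C (2022-09-26).
Because B would otherwise rank above C, the subordination swaps them.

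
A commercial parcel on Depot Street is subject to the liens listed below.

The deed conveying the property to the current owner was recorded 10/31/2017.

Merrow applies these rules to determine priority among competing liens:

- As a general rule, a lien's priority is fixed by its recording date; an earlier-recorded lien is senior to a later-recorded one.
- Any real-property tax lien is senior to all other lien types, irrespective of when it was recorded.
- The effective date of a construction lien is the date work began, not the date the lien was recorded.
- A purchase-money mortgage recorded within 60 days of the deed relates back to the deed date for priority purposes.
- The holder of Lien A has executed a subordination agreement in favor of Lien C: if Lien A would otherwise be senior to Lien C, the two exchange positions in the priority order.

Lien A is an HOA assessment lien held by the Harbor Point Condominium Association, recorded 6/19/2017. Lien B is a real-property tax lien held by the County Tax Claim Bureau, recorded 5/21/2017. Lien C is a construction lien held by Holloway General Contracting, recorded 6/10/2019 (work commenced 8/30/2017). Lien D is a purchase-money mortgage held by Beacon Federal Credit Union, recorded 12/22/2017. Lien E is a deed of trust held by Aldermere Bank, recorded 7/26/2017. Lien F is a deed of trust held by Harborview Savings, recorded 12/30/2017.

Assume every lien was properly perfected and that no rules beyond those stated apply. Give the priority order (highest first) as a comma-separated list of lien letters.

B, C, E, A, D, F

Effective dates: C relates back to 8/30/2017 (work commenced); D was recorded within the 60-day window, so its effective date is the deed date 10/31/2017.
B is a real-property tax lien, so it outranks all other liens regardless of date.
Ordering the rest by effective date: A (6/19/2017), E (7/26/2017), C (8/30/2017), D (10/31/2017), F (12/30/2017).
A is senior to C before the subordination, so the two trade places.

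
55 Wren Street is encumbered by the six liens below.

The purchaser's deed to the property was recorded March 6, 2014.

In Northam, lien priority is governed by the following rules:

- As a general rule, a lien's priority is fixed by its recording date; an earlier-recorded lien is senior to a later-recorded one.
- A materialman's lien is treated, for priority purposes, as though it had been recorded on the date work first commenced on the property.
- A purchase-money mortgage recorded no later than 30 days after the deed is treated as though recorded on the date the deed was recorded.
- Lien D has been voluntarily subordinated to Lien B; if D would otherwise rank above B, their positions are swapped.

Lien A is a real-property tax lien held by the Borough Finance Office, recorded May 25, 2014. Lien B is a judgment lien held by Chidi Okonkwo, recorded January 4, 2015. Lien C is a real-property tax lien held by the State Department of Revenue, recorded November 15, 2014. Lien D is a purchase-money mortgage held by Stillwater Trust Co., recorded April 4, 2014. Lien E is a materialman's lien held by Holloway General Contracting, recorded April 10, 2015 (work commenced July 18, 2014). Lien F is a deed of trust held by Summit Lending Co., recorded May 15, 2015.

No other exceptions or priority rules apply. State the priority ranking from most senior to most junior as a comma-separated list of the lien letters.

Effective dates after the stated exceptions: D's effective date is the deed date, March 6, 2014; E's effective date is July 18, 2014, when work began.
By effective date: D (March 6, 2014), A (May 25, 2014), E (July 18, 2014), C (November 15, 2014), B (January 4, 2015), F (May 15, 2015).
Because D would otherwise rank above B, the subordination swaps them.

B, A, E, C, D, F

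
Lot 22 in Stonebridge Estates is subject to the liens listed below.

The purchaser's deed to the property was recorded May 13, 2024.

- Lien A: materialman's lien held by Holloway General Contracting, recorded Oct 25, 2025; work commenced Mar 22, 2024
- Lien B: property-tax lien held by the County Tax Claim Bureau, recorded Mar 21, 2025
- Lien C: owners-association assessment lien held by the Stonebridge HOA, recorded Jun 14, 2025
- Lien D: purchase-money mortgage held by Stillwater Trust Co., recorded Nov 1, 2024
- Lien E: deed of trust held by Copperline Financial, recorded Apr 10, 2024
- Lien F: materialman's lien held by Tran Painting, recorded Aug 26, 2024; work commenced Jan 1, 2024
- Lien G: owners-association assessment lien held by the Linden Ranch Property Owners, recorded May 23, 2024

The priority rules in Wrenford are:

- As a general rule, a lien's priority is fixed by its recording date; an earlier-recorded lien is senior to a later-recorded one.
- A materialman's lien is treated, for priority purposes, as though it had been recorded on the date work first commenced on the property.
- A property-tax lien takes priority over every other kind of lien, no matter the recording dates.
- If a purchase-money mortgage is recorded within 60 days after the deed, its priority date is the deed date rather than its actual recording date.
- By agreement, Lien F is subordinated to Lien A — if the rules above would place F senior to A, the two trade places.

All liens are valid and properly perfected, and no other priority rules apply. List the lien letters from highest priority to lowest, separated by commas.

Effective dates: A relates back to Mar 22, 2024 (work commenced); D was recorded 172 days after the deed — beyond 60 days — so no relation-back applies; F relates back to Jan 1, 2024 (work commenced).
B is a property-tax lien, so it outranks all other liens regardless of date.
Among the remaining liens, by effective date: F (Jan 1, 2024), A (Mar 22, 2024), E (Apr 10, 2024), G (May 23, 2024), D (Nov 1, 2024), C (Jun 14, 2025).
F would otherwise be senior to A, so under the subordination agreement F and A exchange positions.

B, A, F, E, G, D, C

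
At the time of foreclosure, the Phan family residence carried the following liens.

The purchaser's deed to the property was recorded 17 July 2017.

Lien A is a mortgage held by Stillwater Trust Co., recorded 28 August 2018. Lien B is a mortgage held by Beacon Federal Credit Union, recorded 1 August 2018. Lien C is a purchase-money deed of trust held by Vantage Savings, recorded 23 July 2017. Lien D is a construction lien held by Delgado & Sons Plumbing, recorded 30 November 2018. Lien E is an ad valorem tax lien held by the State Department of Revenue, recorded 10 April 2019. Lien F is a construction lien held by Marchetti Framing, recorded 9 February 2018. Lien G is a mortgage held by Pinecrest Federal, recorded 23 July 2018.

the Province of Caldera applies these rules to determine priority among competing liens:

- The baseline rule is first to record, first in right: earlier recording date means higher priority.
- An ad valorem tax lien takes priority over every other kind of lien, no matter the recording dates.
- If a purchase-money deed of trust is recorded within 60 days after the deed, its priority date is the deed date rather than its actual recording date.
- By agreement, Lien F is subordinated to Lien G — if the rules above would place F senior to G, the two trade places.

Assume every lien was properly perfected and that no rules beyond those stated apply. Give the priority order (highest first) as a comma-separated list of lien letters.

E, C, G, F, B, A, D

Effective dates: C relates back to the deed date 17 July 2017.
E is an ad valorem tax lien and takes priority over every other lien.
The other liens, earliest effective date first: C (17 July 2017), F (9 February 2018), G (23 July 2018), B (1 August 2018), A (28 August 2018), D (30 November 2018).
F would otherwise be senior to G, so under the subordination agreement F and G exchange positions.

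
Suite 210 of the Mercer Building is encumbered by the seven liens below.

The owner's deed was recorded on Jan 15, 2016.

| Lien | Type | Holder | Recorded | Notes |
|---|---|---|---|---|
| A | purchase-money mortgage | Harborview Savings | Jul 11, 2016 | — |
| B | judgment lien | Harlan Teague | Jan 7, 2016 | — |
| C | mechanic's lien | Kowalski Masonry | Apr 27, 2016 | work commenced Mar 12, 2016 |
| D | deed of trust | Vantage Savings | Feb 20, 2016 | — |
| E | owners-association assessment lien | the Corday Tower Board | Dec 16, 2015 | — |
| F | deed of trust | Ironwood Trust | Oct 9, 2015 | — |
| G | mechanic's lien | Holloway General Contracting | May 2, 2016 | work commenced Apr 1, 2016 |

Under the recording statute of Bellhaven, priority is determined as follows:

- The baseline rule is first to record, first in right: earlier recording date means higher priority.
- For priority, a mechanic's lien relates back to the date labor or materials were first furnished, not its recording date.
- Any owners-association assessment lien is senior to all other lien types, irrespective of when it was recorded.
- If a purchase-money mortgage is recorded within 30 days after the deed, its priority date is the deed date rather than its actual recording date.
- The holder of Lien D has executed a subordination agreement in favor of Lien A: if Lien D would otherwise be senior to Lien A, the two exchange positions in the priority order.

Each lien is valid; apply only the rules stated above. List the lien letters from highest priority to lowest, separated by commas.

First, effective dates: A was recorded 178 days after the deed — beyond 30 days — so no relation-back applies; C's effective date is Mar 12, 2016, when work began; G relates back to Apr 1, 2016 (work commenced).
E is an owners-association assessment lien, so it outranks all other liens regardless of date.
Remaining liens by effective date: F (Oct 9, 2015), B (Jan 7, 2016), D (Feb 20, 2016), C (Mar 12, 2016), G (Apr 1, 2016), A (Jul 11, 2016).
Because D would otherwise rank above A, the subordination swaps them.

E, F, B, A, C, G, D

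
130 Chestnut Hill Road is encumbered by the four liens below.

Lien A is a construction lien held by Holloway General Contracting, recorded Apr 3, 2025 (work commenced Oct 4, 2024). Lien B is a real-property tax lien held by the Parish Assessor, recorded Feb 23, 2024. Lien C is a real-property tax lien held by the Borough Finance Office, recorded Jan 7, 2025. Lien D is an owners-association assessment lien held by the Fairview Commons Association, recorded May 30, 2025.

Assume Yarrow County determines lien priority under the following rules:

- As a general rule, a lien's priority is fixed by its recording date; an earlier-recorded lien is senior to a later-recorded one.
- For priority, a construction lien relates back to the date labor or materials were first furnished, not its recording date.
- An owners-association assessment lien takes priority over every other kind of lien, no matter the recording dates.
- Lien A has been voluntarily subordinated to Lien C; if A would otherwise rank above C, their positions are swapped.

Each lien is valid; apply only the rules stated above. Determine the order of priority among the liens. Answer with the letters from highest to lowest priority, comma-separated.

Effective dates after the stated exceptions: A's effective date is Oct 4, 2024, when work began.
D is an owners-association assessment lien, so it outranks all other liens regardless of date.
Among the remaining liens, by effective date: B (Feb 23, 2024), A (Oct 4, 2024), C (Jan 7, 2025).
A is senior to C before the subordination, so the two trade places.

D, B, C, A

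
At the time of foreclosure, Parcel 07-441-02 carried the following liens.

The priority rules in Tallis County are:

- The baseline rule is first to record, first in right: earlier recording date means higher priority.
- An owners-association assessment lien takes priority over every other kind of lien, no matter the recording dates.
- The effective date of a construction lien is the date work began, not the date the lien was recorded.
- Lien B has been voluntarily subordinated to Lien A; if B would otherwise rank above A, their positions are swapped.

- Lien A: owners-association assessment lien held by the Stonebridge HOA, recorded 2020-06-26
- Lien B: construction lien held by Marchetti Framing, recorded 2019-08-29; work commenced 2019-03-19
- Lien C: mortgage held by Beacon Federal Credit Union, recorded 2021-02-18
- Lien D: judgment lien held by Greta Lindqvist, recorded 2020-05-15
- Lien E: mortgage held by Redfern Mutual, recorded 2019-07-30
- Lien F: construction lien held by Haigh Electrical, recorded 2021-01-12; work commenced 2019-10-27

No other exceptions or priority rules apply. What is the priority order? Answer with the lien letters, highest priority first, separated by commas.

Adjusting effective dates: B is treated as recorded 2019-03-19, the work-commencement date; F is treated as recorded 2019-10-27, the work-commencement date.
A is an owners-association assessment lien, so it outranks all other liens regardless of date.
Remaining liens by effective date: B (2019-03-19), E (2019-07-30), F (2019-10-27), D (2020-05-15), C (2021-02-18).
Since B is not senior to A, the subordination leaves the order unchanged.

A, B, E, F, D, C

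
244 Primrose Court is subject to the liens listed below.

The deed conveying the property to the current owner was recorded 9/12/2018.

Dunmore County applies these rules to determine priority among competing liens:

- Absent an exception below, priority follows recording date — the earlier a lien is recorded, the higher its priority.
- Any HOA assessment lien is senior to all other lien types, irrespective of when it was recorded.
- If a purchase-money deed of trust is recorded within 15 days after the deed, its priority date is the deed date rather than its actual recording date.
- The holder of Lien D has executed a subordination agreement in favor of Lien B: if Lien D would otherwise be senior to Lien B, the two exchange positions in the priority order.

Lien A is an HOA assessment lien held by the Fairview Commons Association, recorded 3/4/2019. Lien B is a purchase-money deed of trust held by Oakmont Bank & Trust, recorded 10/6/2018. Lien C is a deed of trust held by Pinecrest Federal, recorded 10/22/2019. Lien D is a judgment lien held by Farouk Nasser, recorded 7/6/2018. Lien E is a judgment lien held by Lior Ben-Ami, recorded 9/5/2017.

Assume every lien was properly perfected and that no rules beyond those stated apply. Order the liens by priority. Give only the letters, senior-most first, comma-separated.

A, E, B, D, C

First, effective dates: B was recorded 24 days after the deed, outside the 15-day window, so it keeps its recording date.
As an HOA assessment lien, A is senior to every other lien.
Among the remaining liens, by effective date: E (9/5/2017), D (7/6/2018), B (10/6/2018), C (10/22/2019).
D is senior to B before the subordination, so the two trade places.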